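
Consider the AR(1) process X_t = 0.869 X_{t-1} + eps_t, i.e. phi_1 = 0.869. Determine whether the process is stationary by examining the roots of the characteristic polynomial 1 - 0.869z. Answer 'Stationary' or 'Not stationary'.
\text{Stationary}

The AR(p) characteristic polynomial is P(z) = 1 - 0.869z.
Stationarity requires all roots to lie outside the unit circle, i.e. |z| > 1 for every root.
This is linear in z: 1 + (-0.869) z = 0  =>  z = -1/(-0.869) = 1.150748,  |z| = 1.150748.
Moduli of all roots: 1.1507.
All moduli strictly greater than 1? Yes.
Verdict: Stationary.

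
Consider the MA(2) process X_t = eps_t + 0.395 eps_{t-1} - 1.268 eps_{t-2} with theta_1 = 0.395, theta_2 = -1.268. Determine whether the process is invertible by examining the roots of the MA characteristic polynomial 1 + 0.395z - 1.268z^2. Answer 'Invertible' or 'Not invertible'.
\text{Not invertible}

The MA(q) characteristic polynomial is P(z) = 1 + 0.395z - 1.268z^2.
Invertibility requires all roots to lie outside the unit circle, i.e. |z| > 1 for every root.
Set 1 + (0.395) z + (-1.268) z^2 = 0, i.e. a z^2 + b z + c = 0 with a = -1.268, b = 0.395, c = 1.
Discriminant D = b^2 - 4ac = (0.395)^2 - 4*(-1.268)*1 = 0.156025 - (-5.072) = 5.228025.
D >= 0, so the roots are real: z = (-b +/- sqrt(D)) / (2a) = (-0.395 +/- 2.286487) / (-2.536).
  z_1 = (-0.395 + 2.286487) / (-2.536) = -0.7459,   |z_1| = 0.7459.
  z_2 = (-0.395 - 2.286487) / (-2.536) = 1.0574,   |z_2| = 1.0574.
Moduli of all roots: 0.7459, 1.0574.
All moduli strictly greater than 1? No.
Verdict: Not invertible.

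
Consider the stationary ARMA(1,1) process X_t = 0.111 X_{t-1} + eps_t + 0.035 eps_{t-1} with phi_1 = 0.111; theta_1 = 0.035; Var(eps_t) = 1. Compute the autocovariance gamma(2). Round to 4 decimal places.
\gamma(2) = 0.0165

Multiply the model equation by X_{t-k} and take expectations. With theta_0 = psi_0 = 1 and psi_j the MA(infinity) weights, this gives
  gamma(k) - sum_i phi_i gamma(k-i) = c_k,
  c_k = sigma^2 * sum_{j=k..q} theta_j psi_{j-k}   (c_k = 0 for k > q),
using gamma(-m) = gamma(m).
psi-weights needed (psi_j = theta_j + sum_i phi_i psi_{j-i}):
  psi_1 = theta_1 + phi_1 = 0.035 + (0.111) = 0.146
Right-hand sides:
  c_0 = sigma^2 (1 + theta_1 psi_1) = 1 * (1 + (0.035)(0.146)) = 1 * 1.00511 = 1.00511
  c_1 = sigma^2 theta_1 = 1 * (0.035) = 0.035
  c_2 = 0
Equations for k = 0 and k = 1 (AR order 1):
  gamma(0) = phi_1 gamma(1) + c_0
  gamma(1) = phi_1 gamma(0) + c_1
Substituting the second into the first: gamma(0) (1 - phi_1^2) = c_0 + phi_1 c_1, so
  gamma(0) = (c_0 + phi_1 c_1) / (1 - phi_1^2) = (1.00511 + (0.111)(0.035)) / (1 - (0.111)^2) = 1.008995 / 0.987679 = 1.021582.
  gamma(1) = phi_1 gamma(0) + c_1 = (0.111)(1.021582) + (0.035) = 0.148396.
For k = 2 (> q): gamma(2) = phi_1 gamma(1) = (0.111)(0.148396) = 0.016472.
Therefore gamma(2) = 0.0165 (to 4 decimal places).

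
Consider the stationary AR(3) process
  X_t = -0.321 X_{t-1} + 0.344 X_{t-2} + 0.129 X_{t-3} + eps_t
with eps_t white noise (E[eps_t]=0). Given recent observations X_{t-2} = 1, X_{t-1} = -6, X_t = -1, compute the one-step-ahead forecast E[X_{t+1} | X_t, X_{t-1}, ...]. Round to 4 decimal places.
E[X_{t+1} \mid \mathcal F_t] = -1.6140

For an AR(p) model X_t = c + sum_i phi_i X_{t-i} + eps_t, the
one-step-ahead conditional mean is
  E[X_{t+1} | X_t, ...] = c + sum_i phi_i X_{t+1-i}.
Substitute known values:
  E[X_{t+1} | ...] = (-0.321) * (-1) + (0.344) * (-6) + (0.129) * (1)
                   = -1.6140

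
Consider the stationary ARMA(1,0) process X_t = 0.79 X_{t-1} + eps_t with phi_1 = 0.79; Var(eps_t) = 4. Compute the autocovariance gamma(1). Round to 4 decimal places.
\gamma(1) = 8.4065

Multiply the model equation by X_{t-k} and take expectations. With theta_0 = psi_0 = 1 and psi_j the MA(infinity) weights, this gives
  gamma(k) - sum_i phi_i gamma(k-i) = c_k,
  c_k = sigma^2 * sum_{j=k..q} theta_j psi_{j-k}   (c_k = 0 for k > q),
using gamma(-m) = gamma(m).
Pure AR (q = 0): c_0 = sigma^2 = 4, c_k = 0 for k >= 1.
Equations for k = 0 and k = 1 (AR order 1):
  gamma(0) = phi_1 gamma(1) + c_0
  gamma(1) = phi_1 gamma(0) + c_1
Substituting the second into the first: gamma(0) (1 - phi_1^2) = c_0 + phi_1 c_1, so
  gamma(0) = c_0 / (1 - phi_1^2) = 4 / (1 - (0.79)^2) = 4 / 0.3759 = 10.641128.
  gamma(1) = phi_1 gamma(0) = (0.79)(10.641128) = 8.406491.
Therefore gamma(1) = 8.4065 (to 4 decimal places).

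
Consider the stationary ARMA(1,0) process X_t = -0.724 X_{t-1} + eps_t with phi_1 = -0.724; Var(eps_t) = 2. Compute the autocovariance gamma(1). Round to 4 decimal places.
\gamma(1) = -3.0431

Multiply the model equation by X_{t-k} and take expectations. With theta_0 = psi_0 = 1 and psi_j the MA(infinity) weights, this gives
  gamma(k) - sum_i phi_i gamma(k-i) = c_k,
  c_k = sigma^2 * sum_{j=k..q} theta_j psi_{j-k}   (c_k = 0 for k > q),
using gamma(-m) = gamma(m).
Pure AR (q = 0): c_0 = sigma^2 = 2, c_k = 0 for k >= 1.
Equations for k = 0 and k = 1 (AR order 1):
  gamma(0) = phi_1 gamma(1) + c_0
  gamma(1) = phi_1 gamma(0) + c_1
Substituting the second into the first: gamma(0) (1 - phi_1^2) = c_0 + phi_1 c_1, so
  gamma(0) = c_0 / (1 - phi_1^2) = 2 / (1 - (-0.724)^2) = 2 / 0.475824 = 4.203235.
  gamma(1) = phi_1 gamma(0) = (-0.724)(4.203235) = -3.043142.
Therefore gamma(1) = -3.0431 (to 4 decimal places).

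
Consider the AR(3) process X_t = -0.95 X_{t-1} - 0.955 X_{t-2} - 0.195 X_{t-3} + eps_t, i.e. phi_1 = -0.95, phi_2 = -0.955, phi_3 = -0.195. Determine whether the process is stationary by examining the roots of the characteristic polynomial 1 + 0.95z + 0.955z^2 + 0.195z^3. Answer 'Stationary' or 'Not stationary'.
\text{Stationary}

The AR(p) characteristic polynomial is P(z) = 1 + 0.95z + 0.955z^2 + 0.195z^3.
Stationarity requires all roots to lie outside the unit circle, i.e. |z| > 1 for every root.
Degree 3: look for a simple real root z0 first, then factor out (1 - z/z0) and solve the remaining quadratic.
Testing z0 = -4: P(-4) = 1 + (0.95)(-4) + (0.955)(-4)^2 + (0.195)(-4)^3
  = 1 + (-3.8) + (15.28) + (-12.48) = 0.  So z_0 = -4 is a root, |z_0| = 4.
Divide out the factor (1 + 0.25 z) = (1 - z/z0) (since 1/z0 = -0.25):
  P(z) = (1 + 0.25 z)(1 + (0.7) z + (0.78) z^2)
  [check: z-coef 0.7 - (-0.25) = 0.95; z^2-coef 0.78 - (-0.25)(0.7) = 0.955; z^3-coef -(-0.25)(0.78) = 0.195.]
Remaining roots from the quadratic factor 1 + (0.7) z + (0.78) z^2:
  Set 1 + (0.7) z + (0.78) z^2 = 0, i.e. a z^2 + b z + c = 0 with a = 0.78, b = 0.7, c = 1.
  Discriminant D = b^2 - 4ac = (0.7)^2 - 4*(0.78)*1 = 0.49 - (3.12) = -2.63.
  D < 0, so the roots are the complex-conjugate pair z = (-b +/- i sqrt(-D)) / (2a) = -0.4487 +/- 1.0396i.
  For a conjugate pair |z|^2 = z * conj(z) = (product of roots) = c/a = 1/(0.78) = 1.282051, so |z| = sqrt(1.282051) = 1.1323 for both roots.
Moduli of all roots: 4.0000, 1.1323, 1.1323.
All moduli strictly greater than 1? Yes.
Verdict: Stationary.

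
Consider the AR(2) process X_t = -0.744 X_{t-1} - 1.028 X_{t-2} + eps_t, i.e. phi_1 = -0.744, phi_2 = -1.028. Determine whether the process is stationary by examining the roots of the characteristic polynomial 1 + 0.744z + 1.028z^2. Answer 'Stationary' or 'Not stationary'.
\text{Not stationary}

The AR(p) characteristic polynomial is P(z) = 1 + 0.744z + 1.028z^2.
Stationarity requires all roots to lie outside the unit circle, i.e. |z| > 1 for every root.
Set 1 + (0.744) z + (1.028) z^2 = 0, i.e. a z^2 + b z + c = 0 with a = 1.028, b = 0.744, c = 1.
Discriminant D = b^2 - 4ac = (0.744)^2 - 4*(1.028)*1 = 0.553536 - (4.112) = -3.558464.
D < 0, so the roots are the complex-conjugate pair z = (-b +/- i sqrt(-D)) / (2a) = -0.3619 +/- 0.9175i.
For a conjugate pair |z|^2 = z * conj(z) = (product of roots) = c/a = 1/(1.028) = 0.972763, so |z| = sqrt(0.972763) = 0.9863 for both roots.
Moduli of all roots: 0.9863, 0.9863.
All moduli strictly greater than 1? No.
Verdict: Not stationary.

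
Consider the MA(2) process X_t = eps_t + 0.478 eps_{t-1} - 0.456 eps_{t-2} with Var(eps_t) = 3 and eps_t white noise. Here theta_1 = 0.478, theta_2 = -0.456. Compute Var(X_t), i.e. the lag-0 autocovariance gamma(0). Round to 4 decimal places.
\gamma(0) = 4.3093

For an MA(q) process X_t = eps_t + sum_i theta_i eps_{t-i} with
Var(eps_t) = sigma^2, the variance is
  gamma(0) = sigma^2 * (1 + sum_i theta_i^2).
  sum_i theta_i^2 = (0.478)^2 + (-0.456)^2 = 0.228484 + 0.207936 = 0.43642.
  gamma(0) = 3 * (1 + 0.43642) = 3 * 1.43642 = 4.30926, which rounds to 4.3093.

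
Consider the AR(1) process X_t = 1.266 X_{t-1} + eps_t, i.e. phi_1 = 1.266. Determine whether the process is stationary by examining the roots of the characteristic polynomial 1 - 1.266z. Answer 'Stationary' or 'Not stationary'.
\text{Not stationary}

The AR(p) characteristic polynomial is P(z) = 1 - 1.266z.
Stationarity requires all roots to lie outside the unit circle, i.e. |z| > 1 for every root.
This is linear in z: 1 + (-1.266) z = 0  =>  z = -1/(-1.266) = 0.789889,  |z| = 0.789889.
Moduli of all roots: 0.7899.
All moduli strictly greater than 1? No.
Verdict: Not stationary.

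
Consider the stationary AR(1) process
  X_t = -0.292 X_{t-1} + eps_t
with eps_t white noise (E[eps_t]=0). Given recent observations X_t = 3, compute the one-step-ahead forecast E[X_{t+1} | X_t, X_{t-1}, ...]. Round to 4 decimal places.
E[X_{t+1} \mid \mathcal F_t] = -0.8760

For an AR(p) model X_t = c + sum_i phi_i X_{t-i} + eps_t, the
one-step-ahead conditional mean is
  E[X_{t+1} | X_t, ...] = c + sum_i phi_i X_{t+1-i}.
Substitute known values:
  E[X_{t+1} | ...] = (-0.292) * (3)
                   = -0.8760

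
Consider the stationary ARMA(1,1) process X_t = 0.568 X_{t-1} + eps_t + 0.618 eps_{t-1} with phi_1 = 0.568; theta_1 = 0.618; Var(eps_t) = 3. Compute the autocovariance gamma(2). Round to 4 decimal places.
\gamma(2) = 4.0308

Multiply the model equation by X_{t-k} and take expectations. With theta_0 = psi_0 = 1 and psi_j the MA(infinity) weights, this gives
  gamma(k) - sum_i phi_i gamma(k-i) = c_k,
  c_k = sigma^2 * sum_{j=k..q} theta_j psi_{j-k}   (c_k = 0 for k > q),
using gamma(-m) = gamma(m).
psi-weights needed (psi_j = theta_j + sum_i phi_i psi_{j-i}):
  psi_1 = theta_1 + phi_1 = 0.618 + (0.568) = 1.186
Right-hand sides:
  c_0 = sigma^2 (1 + theta_1 psi_1) = 3 * (1 + (0.618)(1.186)) = 3 * 1.732948 = 5.198844
  c_1 = sigma^2 theta_1 = 3 * (0.618) = 1.854
  c_2 = 0
Equations for k = 0 and k = 1 (AR order 1):
  gamma(0) = phi_1 gamma(1) + c_0
  gamma(1) = phi_1 gamma(0) + c_1
Substituting the second into the first: gamma(0) (1 - phi_1^2) = c_0 + phi_1 c_1, so
  gamma(0) = (c_0 + phi_1 c_1) / (1 - phi_1^2) = (5.198844 + (0.568)(1.854)) / (1 - (0.568)^2) = 6.251916 / 0.677376 = 9.22961.
  gamma(1) = phi_1 gamma(0) + c_1 = (0.568)(9.22961) + (1.854) = 7.096418.
For k = 2 (> q): gamma(2) = phi_1 gamma(1) = (0.568)(7.096418) = 4.030766.
Therefore gamma(2) = 4.0308 (to 4 decimal places).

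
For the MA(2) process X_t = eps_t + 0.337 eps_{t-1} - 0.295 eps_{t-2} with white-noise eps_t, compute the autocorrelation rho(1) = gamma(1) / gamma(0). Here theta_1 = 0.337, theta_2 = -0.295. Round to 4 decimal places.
\rho(1) = 0.1979

For an MA(q) process with theta_0 = 1, the autocovariance is
  gamma(k) = sigma^2 * sum_{i=0..q-k} theta_i * theta_{i+k},
and rho(k) = gamma(k) / gamma(0). Sigma^2 cancels.
  numerator   = (1)*(0.337) + (0.337)*(-0.295) = 0.237585.
  denominator = (1)^2 + (0.337)^2 + (-0.295)^2 = 1.200594.
  rho(1) = 0.237585 / 1.200594 = 0.1979.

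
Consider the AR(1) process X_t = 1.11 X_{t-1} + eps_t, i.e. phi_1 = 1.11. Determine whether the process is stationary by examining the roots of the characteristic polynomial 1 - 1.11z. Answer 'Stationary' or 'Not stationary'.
\text{Not stationary}

The AR(p) characteristic polynomial is P(z) = 1 - 1.11z.
Stationarity requires all roots to lie outside the unit circle, i.e. |z| > 1 for every root.
This is linear in z: 1 + (-1.11) z = 0  =>  z = -1/(-1.11) = 0.900901,  |z| = 0.900901.
Moduli of all roots: 0.9009.
All moduli strictly greater than 1? No.
Verdict: Not stationary.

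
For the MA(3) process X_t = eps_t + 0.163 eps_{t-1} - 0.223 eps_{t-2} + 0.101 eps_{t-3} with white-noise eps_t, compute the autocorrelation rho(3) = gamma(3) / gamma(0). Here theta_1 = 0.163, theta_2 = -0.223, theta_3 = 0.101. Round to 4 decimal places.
\rho(3) = 0.0930

For an MA(q) process with theta_0 = 1, the autocovariance is
  gamma(k) = sigma^2 * sum_{i=0..q-k} theta_i * theta_{i+k},
and rho(k) = gamma(k) / gamma(0). Sigma^2 cancels.
  numerator   = (1)*(0.101) = 0.101.
  denominator = (1)^2 + (0.163)^2 + (-0.223)^2 + (0.101)^2 = 1.086499.
  rho(3) = 0.101 / 1.086499 = 0.0930.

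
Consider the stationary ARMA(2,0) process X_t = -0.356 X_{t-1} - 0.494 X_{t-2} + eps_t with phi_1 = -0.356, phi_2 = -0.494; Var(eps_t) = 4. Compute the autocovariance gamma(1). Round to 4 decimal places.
\gamma(1) = -1.3367

Multiply the model equation by X_{t-k} and take expectations. With theta_0 = psi_0 = 1 and psi_j the MA(infinity) weights, this gives
  gamma(k) - sum_i phi_i gamma(k-i) = c_k,
  c_k = sigma^2 * sum_{j=k..q} theta_j psi_{j-k}   (c_k = 0 for k > q),
using gamma(-m) = gamma(m).
Pure AR (q = 0): c_0 = sigma^2 = 4, c_k = 0 for k >= 1.
Equations for k = 0, 1, 2 (AR order 2, c_2 = 0):
  (E0) gamma(0) = phi_1 gamma(1) + phi_2 gamma(2) + c_0
  (E1) gamma(1) = phi_1 gamma(0) + phi_2 gamma(1) + c_1
  (E2) gamma(2) = phi_1 gamma(1) + phi_2 gamma(0)
From (E1): gamma(1) = A gamma(0) + B with
  A = phi_1 / (1 - phi_2) = -0.356 / 1.494 = -0.238286,   B = c_1 / (1 - phi_2) = 0 / 1.494 = 0.
Insert (E2) into (E0): gamma(0) (1 - phi_2^2) = phi_1 (1 + phi_2) gamma(1) + c_0.
  phi_1 (1 + phi_2) = (-0.356)(0.506) = -0.180136,   1 - phi_2^2 = 0.755964.
Replace gamma(1) by A gamma(0) + B and collect gamma(0):
  gamma(0) [0.755964 - (-0.180136)(-0.238286)] = c_0 = 4
  gamma(0) * 0.71304 = 4
  gamma(0) = 4 / 0.71304 = 5.609783.
  gamma(1) = A gamma(0) = (-0.238286)(5.609783) = -1.336736.
Therefore gamma(1) = -1.3367 (to 4 decimal places).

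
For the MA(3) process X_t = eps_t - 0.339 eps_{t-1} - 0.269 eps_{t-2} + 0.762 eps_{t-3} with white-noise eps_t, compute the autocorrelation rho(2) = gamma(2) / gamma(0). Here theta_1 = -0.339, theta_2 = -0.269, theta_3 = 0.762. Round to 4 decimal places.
\rho(2) = -0.2983

For an MA(q) process with theta_0 = 1, the autocovariance is
  gamma(k) = sigma^2 * sum_{i=0..q-k} theta_i * theta_{i+k},
and rho(k) = gamma(k) / gamma(0). Sigma^2 cancels.
  numerator   = (1)*(-0.269) + (-0.339)*(0.762) = -0.527318.
  denominator = (1)^2 + (-0.339)^2 + (-0.269)^2 + (0.762)^2 = 1.767926.
  rho(2) = -0.527318 / 1.767926 = -0.2983.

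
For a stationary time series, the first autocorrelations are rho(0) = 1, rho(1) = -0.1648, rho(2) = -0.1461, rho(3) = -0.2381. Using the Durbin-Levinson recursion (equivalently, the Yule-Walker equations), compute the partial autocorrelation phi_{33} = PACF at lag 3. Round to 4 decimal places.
\phi_{33} = -0.3140

The PACF at lag k is phi_{kk}, the last component of the solution
to the Yule-Walker system G_k phi = r_k where
  (G_k)_{ij} = rho(|i - j|), (r_k)_i = rho(i), i,j = 1..k.
Equivalently, Durbin-Levinson gives phi_{kk} iteratively:
  phi_{11} = rho(1)
  phi_{kk} = [rho(k) - sum_{j=1..k-1} phi_{k-1,j} rho(k-j)]
            / [1 - sum_{j=1..k-1} phi_{k-1,j} rho(j)],
  phi_{k,j} = phi_{k-1,j} - phi_{kk} phi_{k-1,k-j},  j = 1..k-1.
Step k = 1:
  phi_11 = rho(1) = -0.1648.
Step k = 2:
  phi_22 = [rho(2) - phi_11 rho(1)] / [1 - phi_11 rho(1)] = [-0.1461 - (-0.1648)(-0.1648)] / [1 - (-0.1648)(-0.1648)]
         = -0.17325904 / 0.97284096 = -0.178096.
  Update: phi_21 = phi_11 - phi_22 phi_11 = -0.1648 - (-0.178096)(-0.1648) = -0.19415.
Step k = 3:
  phi_33 = [rho(3) - phi_21 rho(2) - phi_22 rho(1)] / [1 - phi_21 rho(1) - phi_22 rho(2)]
    numerator   = -0.2381 - (-0.19415)(-0.1461) - (-0.178096)(-0.1648) = -0.29581556
    denominator = 1 - (-0.19415)(-0.1648) - (-0.178096)(-0.1461) = 0.94198423
  phi_33 = -0.29581556 / 0.94198423 = -0.314.
Therefore phi_{33} = -0.3140.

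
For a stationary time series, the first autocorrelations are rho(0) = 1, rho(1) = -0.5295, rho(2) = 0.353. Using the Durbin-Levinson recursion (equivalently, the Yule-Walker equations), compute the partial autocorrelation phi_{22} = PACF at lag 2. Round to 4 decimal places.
\phi_{22} = 0.1009

The PACF at lag k is phi_{kk}, the last component of the solution
to the Yule-Walker system G_k phi = r_k where
  (G_k)_{ij} = rho(|i - j|), (r_k)_i = rho(i), i,j = 1..k.
Equivalently, Durbin-Levinson gives phi_{kk} iteratively:
  phi_{11} = rho(1)
  phi_{kk} = [rho(k) - sum_{j=1..k-1} phi_{k-1,j} rho(k-j)]
            / [1 - sum_{j=1..k-1} phi_{k-1,j} rho(j)],
  phi_{k,j} = phi_{k-1,j} - phi_{kk} phi_{k-1,k-j},  j = 1..k-1.
Step k = 1:
  phi_11 = rho(1) = -0.5295.
Step k = 2:
  phi_22 = [rho(2) - phi_11 rho(1)] / [1 - phi_11 rho(1)] = [0.353 - (-0.5295)(-0.5295)] / [1 - (-0.5295)(-0.5295)]
         = 0.07262975 / 0.71962975 = 0.1009.
Therefore phi_{22} = 0.1009.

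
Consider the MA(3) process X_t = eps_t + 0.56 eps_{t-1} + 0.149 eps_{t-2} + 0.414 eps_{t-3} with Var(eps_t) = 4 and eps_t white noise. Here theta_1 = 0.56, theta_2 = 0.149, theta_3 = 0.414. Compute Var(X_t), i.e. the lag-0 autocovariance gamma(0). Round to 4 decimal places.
\gamma(0) = 6.0288

For an MA(q) process X_t = eps_t + sum_i theta_i eps_{t-i} with
Var(eps_t) = sigma^2, the variance is
  gamma(0) = sigma^2 * (1 + sum_i theta_i^2).
  sum_i theta_i^2 = (0.56)^2 + (0.149)^2 + (0.414)^2 = 0.3136 + 0.022201 + 0.171396 = 0.507197.
  gamma(0) = 4 * (1 + 0.507197) = 4 * 1.507197 = 6.028788, which rounds to 6.0288.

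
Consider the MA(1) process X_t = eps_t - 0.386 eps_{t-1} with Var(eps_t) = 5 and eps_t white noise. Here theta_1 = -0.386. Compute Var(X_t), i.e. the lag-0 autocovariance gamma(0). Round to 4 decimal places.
\gamma(0) = 5.7450

For an MA(q) process X_t = eps_t + sum_i theta_i eps_{t-i} with
Var(eps_t) = sigma^2, the variance is
  gamma(0) = sigma^2 * (1 + sum_i theta_i^2).
  sum_i theta_i^2 = (-0.386)^2 = 0.148996.
  gamma(0) = 5 * (1 + 0.148996) = 5 * 1.148996 = 5.74498, which rounds to 5.7450.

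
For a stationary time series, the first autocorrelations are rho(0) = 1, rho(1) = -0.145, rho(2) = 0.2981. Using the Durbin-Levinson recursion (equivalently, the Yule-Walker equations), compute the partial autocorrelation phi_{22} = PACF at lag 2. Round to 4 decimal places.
\phi_{22} = 0.2830

The PACF at lag k is phi_{kk}, the last component of the solution
to the Yule-Walker system G_k phi = r_k where
  (G_k)_{ij} = rho(|i - j|), (r_k)_i = rho(i), i,j = 1..k.
Equivalently, Durbin-Levinson gives phi_{kk} iteratively:
  phi_{11} = rho(1)
  phi_{kk} = [rho(k) - sum_{j=1..k-1} phi_{k-1,j} rho(k-j)]
            / [1 - sum_{j=1..k-1} phi_{k-1,j} rho(j)],
  phi_{k,j} = phi_{k-1,j} - phi_{kk} phi_{k-1,k-j},  j = 1..k-1.
Step k = 1:
  phi_11 = rho(1) = -0.145.
Step k = 2:
  phi_22 = [rho(2) - phi_11 rho(1)] / [1 - phi_11 rho(1)] = [0.2981 - (-0.145)(-0.145)] / [1 - (-0.145)(-0.145)]
         = 0.277075 / 0.978975 = 0.283.
Therefore phi_{22} = 0.2830.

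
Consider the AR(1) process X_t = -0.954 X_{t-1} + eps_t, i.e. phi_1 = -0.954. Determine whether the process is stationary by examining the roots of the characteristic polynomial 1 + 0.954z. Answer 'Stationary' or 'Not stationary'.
\text{Stationary}

The AR(p) characteristic polynomial is P(z) = 1 + 0.954z.
Stationarity requires all roots to lie outside the unit circle, i.e. |z| > 1 for every root.
This is linear in z: 1 + (0.954) z = 0  =>  z = -1/(0.954) = -1.048218,  |z| = 1.048218.
Moduli of all roots: 1.0482.
All moduli strictly greater than 1? Yes.
Verdict: Stationary.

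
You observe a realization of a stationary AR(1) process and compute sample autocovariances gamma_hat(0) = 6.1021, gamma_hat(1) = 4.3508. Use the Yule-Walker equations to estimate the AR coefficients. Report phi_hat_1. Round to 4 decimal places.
\hat\phi_{1} = 0.7130

The Yule-Walker equations for an AR(p) process read, in matrix form,
  Gamma_p phi = r_p,   with   (Gamma_p)_{ij} = gamma(|i - j|),
                       (r_p)_i = gamma(i),   i,j = 1..p.
Substitute the sample gammas (Toeplitz matrix and right-hand side of size 1):
  Gamma_p = [[6.1021]]
  r_p     = [4.3508]
With p = 1 this is the single equation gamma(0) phi_1 = gamma(1):
  phi_hat_1 = gamma(1) / gamma(0) = 4.3508 / 6.1021 = 0.7130.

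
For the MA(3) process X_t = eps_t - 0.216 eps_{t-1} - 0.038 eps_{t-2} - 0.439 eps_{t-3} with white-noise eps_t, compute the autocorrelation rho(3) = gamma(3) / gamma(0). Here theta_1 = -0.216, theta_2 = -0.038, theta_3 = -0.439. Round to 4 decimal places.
\rho(3) = -0.3538

For an MA(q) process with theta_0 = 1, the autocovariance is
  gamma(k) = sigma^2 * sum_{i=0..q-k} theta_i * theta_{i+k},
and rho(k) = gamma(k) / gamma(0). Sigma^2 cancels.
  numerator   = (1)*(-0.439) = -0.439.
  denominator = (1)^2 + (-0.216)^2 + (-0.038)^2 + (-0.439)^2 = 1.240821.
  rho(3) = -0.439 / 1.240821 = -0.3538.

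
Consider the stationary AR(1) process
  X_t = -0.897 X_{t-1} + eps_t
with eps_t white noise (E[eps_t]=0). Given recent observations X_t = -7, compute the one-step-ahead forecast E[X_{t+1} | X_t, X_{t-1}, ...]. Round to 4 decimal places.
E[X_{t+1} \mid \mathcal F_t] = 6.2790

For an AR(p) model X_t = c + sum_i phi_i X_{t-i} + eps_t, the
one-step-ahead conditional mean is
  E[X_{t+1} | X_t, ...] = c + sum_i phi_i X_{t+1-i}.
Substitute known values:
  E[X_{t+1} | ...] = (-0.897) * (-7)
                   = 6.2790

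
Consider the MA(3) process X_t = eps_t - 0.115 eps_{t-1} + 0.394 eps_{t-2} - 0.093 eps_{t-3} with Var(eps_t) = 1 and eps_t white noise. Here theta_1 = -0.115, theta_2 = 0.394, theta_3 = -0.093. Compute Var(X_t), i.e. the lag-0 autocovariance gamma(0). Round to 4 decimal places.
\gamma(0) = 1.1771

For an MA(q) process X_t = eps_t + sum_i theta_i eps_{t-i} with
Var(eps_t) = sigma^2, the variance is
  gamma(0) = sigma^2 * (1 + sum_i theta_i^2).
  sum_i theta_i^2 = (-0.115)^2 + (0.394)^2 + (-0.093)^2 = 0.013225 + 0.155236 + 0.008649 = 0.17711.
  gamma(0) = 1 * (1 + 0.17711) = 1 * 1.17711 = 1.17711, which rounds to 1.1771.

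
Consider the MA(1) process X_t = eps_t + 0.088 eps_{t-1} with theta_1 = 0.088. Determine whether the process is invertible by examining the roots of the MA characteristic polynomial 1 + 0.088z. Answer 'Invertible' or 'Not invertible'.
\text{Invertible}

The MA(q) characteristic polynomial is P(z) = 1 + 0.088z.
Invertibility requires all roots to lie outside the unit circle, i.e. |z| > 1 for every root.
This is linear in z: 1 + (0.088) z = 0  =>  z = -1/(0.088) = -11.363636,  |z| = 11.363636.
Moduli of all roots: 11.3636.
All moduli strictly greater than 1? Yes.
Verdict: Invertible.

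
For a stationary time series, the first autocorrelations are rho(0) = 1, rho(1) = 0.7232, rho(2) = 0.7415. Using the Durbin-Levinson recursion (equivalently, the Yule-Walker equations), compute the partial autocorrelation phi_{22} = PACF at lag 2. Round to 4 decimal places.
\phi_{22} = 0.4581

The PACF at lag k is phi_{kk}, the last component of the solution
to the Yule-Walker system G_k phi = r_k where
  (G_k)_{ij} = rho(|i - j|), (r_k)_i = rho(i), i,j = 1..k.
Equivalently, Durbin-Levinson gives phi_{kk} iteratively:
  phi_{11} = rho(1)
  phi_{kk} = [rho(k) - sum_{j=1..k-1} phi_{k-1,j} rho(k-j)]
            / [1 - sum_{j=1..k-1} phi_{k-1,j} rho(j)],
  phi_{k,j} = phi_{k-1,j} - phi_{kk} phi_{k-1,k-j},  j = 1..k-1.
Step k = 1:
  phi_11 = rho(1) = 0.7232.
Step k = 2:
  phi_22 = [rho(2) - phi_11 rho(1)] / [1 - phi_11 rho(1)] = [0.7415 - (0.7232)(0.7232)] / [1 - (0.7232)(0.7232)]
         = 0.21848176 / 0.47698176 = 0.4581.
Therefore phi_{22} = 0.4581.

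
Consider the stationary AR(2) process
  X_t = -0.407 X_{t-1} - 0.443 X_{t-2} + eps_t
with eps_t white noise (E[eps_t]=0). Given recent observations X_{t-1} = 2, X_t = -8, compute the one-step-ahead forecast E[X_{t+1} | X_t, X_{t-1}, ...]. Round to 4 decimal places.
E[X_{t+1} \mid \mathcal F_t] = 2.3700

For an AR(p) model X_t = c + sum_i phi_i X_{t-i} + eps_t, the
one-step-ahead conditional mean is
  E[X_{t+1} | X_t, ...] = c + sum_i phi_i X_{t+1-i}.
Substitute known values:
  E[X_{t+1} | ...] = (-0.407) * (-8) + (-0.443) * (2)
                   = 2.3700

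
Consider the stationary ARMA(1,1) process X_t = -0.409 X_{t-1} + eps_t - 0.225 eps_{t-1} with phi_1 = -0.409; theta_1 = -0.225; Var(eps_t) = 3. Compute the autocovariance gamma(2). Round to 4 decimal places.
\gamma(2) = 1.0202

Multiply the model equation by X_{t-k} and take expectations. With theta_0 = psi_0 = 1 and psi_j the MA(infinity) weights, this gives
  gamma(k) - sum_i phi_i gamma(k-i) = c_k,
  c_k = sigma^2 * sum_{j=k..q} theta_j psi_{j-k}   (c_k = 0 for k > q),
using gamma(-m) = gamma(m).
psi-weights needed (psi_j = theta_j + sum_i phi_i psi_{j-i}):
  psi_1 = theta_1 + phi_1 = -0.225 + (-0.409) = -0.634
Right-hand sides:
  c_0 = sigma^2 (1 + theta_1 psi_1) = 3 * (1 + (-0.225)(-0.634)) = 3 * 1.14265 = 3.42795
  c_1 = sigma^2 theta_1 = 3 * (-0.225) = -0.675
  c_2 = 0
Equations for k = 0 and k = 1 (AR order 1):
  gamma(0) = phi_1 gamma(1) + c_0
  gamma(1) = phi_1 gamma(0) + c_1
Substituting the second into the first: gamma(0) (1 - phi_1^2) = c_0 + phi_1 c_1, so
  gamma(0) = (c_0 + phi_1 c_1) / (1 - phi_1^2) = (3.42795 + (-0.409)(-0.675)) / (1 - (-0.409)^2) = 3.704025 / 0.832719 = 4.448109.
  gamma(1) = phi_1 gamma(0) + c_1 = (-0.409)(4.448109) + (-0.675) = -2.494277.
For k = 2 (> q): gamma(2) = phi_1 gamma(1) = (-0.409)(-2.494277) = 1.020159.
Therefore gamma(2) = 1.0202 (to 4 decimal places).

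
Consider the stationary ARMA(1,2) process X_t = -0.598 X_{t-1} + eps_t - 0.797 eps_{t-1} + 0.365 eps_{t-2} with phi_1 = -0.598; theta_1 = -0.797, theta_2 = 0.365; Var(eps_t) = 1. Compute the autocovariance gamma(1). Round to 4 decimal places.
\gamma(1) = -4.4066

Multiply the model equation by X_{t-k} and take expectations. With theta_0 = psi_0 = 1 and psi_j the MA(infinity) weights, this gives
  gamma(k) - sum_i phi_i gamma(k-i) = c_k,
  c_k = sigma^2 * sum_{j=k..q} theta_j psi_{j-k}   (c_k = 0 for k > q),
using gamma(-m) = gamma(m).
psi-weights needed (psi_j = theta_j + sum_i phi_i psi_{j-i}):
  psi_1 = theta_1 + phi_1 = -0.797 + (-0.598) = -1.395
  psi_2 = theta_2 + phi_1 psi_1 = 0.365 + (-0.598)(-1.395) = 1.19921
Right-hand sides:
  c_0 = sigma^2 (1 + theta_1 psi_1 + theta_2 psi_2) = 1 * (1 + (-0.797)(-1.395) + (0.365)(1.19921)) = 1 * 2.549527 = 2.549527
  c_1 = sigma^2 (theta_1 + theta_2 psi_1) = 1 * (-0.797 + (0.365)(-1.395)) = -1.306175
  c_2 = sigma^2 theta_2 = 1 * (0.365) = 0.365
Equations for k = 0 and k = 1 (AR order 1):
  gamma(0) = phi_1 gamma(1) + c_0
  gamma(1) = phi_1 gamma(0) + c_1
Substituting the second into the first: gamma(0) (1 - phi_1^2) = c_0 + phi_1 c_1, so
  gamma(0) = (c_0 + phi_1 c_1) / (1 - phi_1^2) = (2.549527 + (-0.598)(-1.306175)) / (1 - (-0.598)^2) = 3.330619 / 0.642396 = 5.184683.
  gamma(1) = phi_1 gamma(0) + c_1 = (-0.598)(5.184683) + (-1.306175) = -4.406615.
Therefore gamma(1) = -4.4066 (to 4 decimal places).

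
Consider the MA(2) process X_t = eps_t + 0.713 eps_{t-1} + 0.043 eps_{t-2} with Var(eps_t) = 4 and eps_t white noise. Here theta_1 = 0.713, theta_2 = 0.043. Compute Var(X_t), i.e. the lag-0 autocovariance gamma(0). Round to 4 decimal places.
\gamma(0) = 6.0409

For an MA(q) process X_t = eps_t + sum_i theta_i eps_{t-i} with
Var(eps_t) = sigma^2, the variance is
  gamma(0) = sigma^2 * (1 + sum_i theta_i^2).
  sum_i theta_i^2 = (0.713)^2 + (0.043)^2 = 0.508369 + 0.001849 = 0.510218.
  gamma(0) = 4 * (1 + 0.510218) = 4 * 1.510218 = 6.040872, which rounds to 6.0409.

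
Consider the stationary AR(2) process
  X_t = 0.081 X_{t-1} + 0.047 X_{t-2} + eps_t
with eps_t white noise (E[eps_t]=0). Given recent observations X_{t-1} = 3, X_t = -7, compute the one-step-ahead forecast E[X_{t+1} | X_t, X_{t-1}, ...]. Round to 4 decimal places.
E[X_{t+1} \mid \mathcal F_t] = -0.4260

For an AR(p) model X_t = c + sum_i phi_i X_{t-i} + eps_t, the
one-step-ahead conditional mean is
  E[X_{t+1} | X_t, ...] = c + sum_i phi_i X_{t+1-i}.
Substitute known values:
  E[X_{t+1} | ...] = (0.081) * (-7) + (0.047) * (3)
                   = -0.4260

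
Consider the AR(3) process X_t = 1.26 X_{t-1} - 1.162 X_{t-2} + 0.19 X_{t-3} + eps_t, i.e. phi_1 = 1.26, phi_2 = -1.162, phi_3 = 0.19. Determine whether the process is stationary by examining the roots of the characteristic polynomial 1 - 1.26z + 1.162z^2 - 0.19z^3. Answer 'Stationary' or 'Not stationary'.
\text{Stationary}

The AR(p) characteristic polynomial is P(z) = 1 - 1.26z + 1.162z^2 - 0.19z^3.
Stationarity requires all roots to lie outside the unit circle, i.e. |z| > 1 for every root.
Degree 3: look for a simple real root z0 first, then factor out (1 - z/z0) and solve the remaining quadratic.
Testing z0 = 5: P(5) = 1 + (-1.26)(5) + (1.162)(5)^2 + (-0.19)(5)^3
  = 1 + (-6.3) + (29.05) + (-23.75) = 0.  So z_0 = 5 is a root, |z_0| = 5.
Divide out the factor (1 - 0.2 z) = (1 - z/z0) (since 1/z0 = 0.2):
  P(z) = (1 - 0.2 z)(1 + (-1.06) z + (0.95) z^2)
  [check: z-coef -1.06 - (0.2) = -1.26; z^2-coef 0.95 - (0.2)(-1.06) = 1.162; z^3-coef -(0.2)(0.95) = -0.19.]
Remaining roots from the quadratic factor 1 + (-1.06) z + (0.95) z^2:
  Set 1 + (-1.06) z + (0.95) z^2 = 0, i.e. a z^2 + b z + c = 0 with a = 0.95, b = -1.06, c = 1.
  Discriminant D = b^2 - 4ac = (-1.06)^2 - 4*(0.95)*1 = 1.1236 - (3.8) = -2.6764.
  D < 0, so the roots are the complex-conjugate pair z = (-b +/- i sqrt(-D)) / (2a) = 0.5579 +/- 0.861i.
  For a conjugate pair |z|^2 = z * conj(z) = (product of roots) = c/a = 1/(0.95) = 1.052632, so |z| = sqrt(1.052632) = 1.026 for both roots.
Moduli of all roots: 5.0000, 1.0260, 1.0260.
All moduli strictly greater than 1? Yes.
Verdict: Stationary.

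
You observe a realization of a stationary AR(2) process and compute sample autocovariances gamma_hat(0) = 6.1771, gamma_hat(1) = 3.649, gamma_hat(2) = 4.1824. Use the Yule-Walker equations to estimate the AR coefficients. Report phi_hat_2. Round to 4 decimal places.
\hat\phi_{2} = 0.5040

The Yule-Walker equations for an AR(p) process read, in matrix form,
  Gamma_p phi = r_p,   with   (Gamma_p)_{ij} = gamma(|i - j|),
                       (r_p)_i = gamma(i),   i,j = 1..p.
Substitute the sample gammas (Toeplitz matrix and right-hand side of size 2):
  Gamma_p = [[6.1771, 3.649], [3.649, 6.1771]]
  r_p     = [3.649, 4.1824]
Written out:
  6.1771 phi_1 + 3.649 phi_2 = 3.649
  3.649 phi_1 + 6.1771 phi_2 = 4.1824
Solve by Cramer's rule:
  det = gamma(0)^2 - gamma(1)^2 = (6.1771)^2 - (3.649)^2 = 38.15656441 - 13.315201 = 24.84136341
  phi_hat_1 = [gamma(1) gamma(0) - gamma(1) gamma(2)] / det = [(3.649)(6.1771) - (3.649)(4.1824)] / 24.84136341 = 7.2786603 / 24.84136341 = 0.293
  phi_hat_2 = [gamma(0) gamma(2) - gamma(1)^2] / det = [(6.1771)(4.1824) - (3.649)^2] / 24.84136341 = 12.51990204 / 24.84136341 = 0.504
So phi_hat = [0.2930, 0.5040].
Therefore phi_hat_2 = 0.5040.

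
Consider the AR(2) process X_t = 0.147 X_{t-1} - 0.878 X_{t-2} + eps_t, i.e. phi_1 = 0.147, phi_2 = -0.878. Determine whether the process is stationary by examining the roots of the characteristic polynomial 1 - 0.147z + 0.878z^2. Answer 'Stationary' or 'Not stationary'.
\text{Stationary}

The AR(p) characteristic polynomial is P(z) = 1 - 0.147z + 0.878z^2.
Stationarity requires all roots to lie outside the unit circle, i.e. |z| > 1 for every root.
Set 1 + (-0.147) z + (0.878) z^2 = 0, i.e. a z^2 + b z + c = 0 with a = 0.878, b = -0.147, c = 1.
Discriminant D = b^2 - 4ac = (-0.147)^2 - 4*(0.878)*1 = 0.021609 - (3.512) = -3.490391.
D < 0, so the roots are the complex-conjugate pair z = (-b +/- i sqrt(-D)) / (2a) = 0.0837 +/- 1.0639i.
For a conjugate pair |z|^2 = z * conj(z) = (product of roots) = c/a = 1/(0.878) = 1.138952, so |z| = sqrt(1.138952) = 1.0672 for both roots.
Moduli of all roots: 1.0672, 1.0672.
All moduli strictly greater than 1? Yes.
Verdict: Stationary.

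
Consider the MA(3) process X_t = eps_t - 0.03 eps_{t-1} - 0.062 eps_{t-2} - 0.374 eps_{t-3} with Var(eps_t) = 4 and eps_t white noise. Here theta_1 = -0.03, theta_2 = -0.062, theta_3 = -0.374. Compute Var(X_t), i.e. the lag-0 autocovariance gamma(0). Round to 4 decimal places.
\gamma(0) = 4.5785

For an MA(q) process X_t = eps_t + sum_i theta_i eps_{t-i} with
Var(eps_t) = sigma^2, the variance is
  gamma(0) = sigma^2 * (1 + sum_i theta_i^2).
  sum_i theta_i^2 = (-0.03)^2 + (-0.062)^2 + (-0.374)^2 = 0.0009 + 0.003844 + 0.139876 = 0.14462.
  gamma(0) = 4 * (1 + 0.14462) = 4 * 1.14462 = 4.57848, which rounds to 4.5785.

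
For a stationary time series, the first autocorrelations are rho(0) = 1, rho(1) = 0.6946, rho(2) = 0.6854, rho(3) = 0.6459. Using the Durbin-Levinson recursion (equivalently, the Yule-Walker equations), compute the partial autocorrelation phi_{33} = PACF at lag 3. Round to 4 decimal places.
\phi_{33} = 0.1921

The PACF at lag k is phi_{kk}, the last component of the solution
to the Yule-Walker system G_k phi = r_k where
  (G_k)_{ij} = rho(|i - j|), (r_k)_i = rho(i), i,j = 1..k.
Equivalently, Durbin-Levinson gives phi_{kk} iteratively:
  phi_{11} = rho(1)
  phi_{kk} = [rho(k) - sum_{j=1..k-1} phi_{k-1,j} rho(k-j)]
            / [1 - sum_{j=1..k-1} phi_{k-1,j} rho(j)],
  phi_{k,j} = phi_{k-1,j} - phi_{kk} phi_{k-1,k-j},  j = 1..k-1.
Step k = 1:
  phi_11 = rho(1) = 0.6946.
Step k = 2:
  phi_22 = [rho(2) - phi_11 rho(1)] / [1 - phi_11 rho(1)] = [0.6854 - (0.6946)(0.6946)] / [1 - (0.6946)(0.6946)]
         = 0.20293084 / 0.51753084 = 0.392114.
  Update: phi_21 = phi_11 - phi_22 phi_11 = 0.6946 - (0.392114)(0.6946) = 0.422238.
Step k = 3:
  phi_33 = [rho(3) - phi_21 rho(2) - phi_22 rho(1)] / [1 - phi_21 rho(1) - phi_22 rho(2)]
    numerator   = 0.6459 - (0.422238)(0.6854) - (0.392114)(0.6946) = 0.08413606
    denominator = 1 - (0.422238)(0.6946) - (0.392114)(0.6854) = 0.43795891
  phi_33 = 0.08413606 / 0.43795891 = 0.1921.
Therefore phi_{33} = 0.1921.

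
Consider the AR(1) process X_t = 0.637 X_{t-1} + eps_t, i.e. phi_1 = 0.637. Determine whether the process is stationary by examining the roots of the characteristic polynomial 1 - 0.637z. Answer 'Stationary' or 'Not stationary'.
\text{Stationary}

The AR(p) characteristic polynomial is P(z) = 1 - 0.637z.
Stationarity requires all roots to lie outside the unit circle, i.e. |z| > 1 for every root.
This is linear in z: 1 + (-0.637) z = 0  =>  z = -1/(-0.637) = 1.569859,  |z| = 1.569859.
Moduli of all roots: 1.5699.
All moduli strictly greater than 1? Yes.
Verdict: Stationary.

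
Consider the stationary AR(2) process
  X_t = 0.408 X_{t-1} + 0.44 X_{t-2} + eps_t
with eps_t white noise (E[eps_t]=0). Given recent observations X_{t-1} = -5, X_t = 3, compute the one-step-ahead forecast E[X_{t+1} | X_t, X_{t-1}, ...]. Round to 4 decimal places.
E[X_{t+1} \mid \mathcal F_t] = -0.9760

For an AR(p) model X_t = c + sum_i phi_i X_{t-i} + eps_t, the
one-step-ahead conditional mean is
  E[X_{t+1} | X_t, ...] = c + sum_i phi_i X_{t+1-i}.
Substitute known values:
  E[X_{t+1} | ...] = (0.408) * (3) + (0.44) * (-5)
                   = -0.9760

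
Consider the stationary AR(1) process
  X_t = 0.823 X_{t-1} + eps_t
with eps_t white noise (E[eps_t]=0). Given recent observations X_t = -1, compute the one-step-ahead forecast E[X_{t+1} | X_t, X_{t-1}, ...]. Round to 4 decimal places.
E[X_{t+1} \mid \mathcal F_t] = -0.8230

For an AR(p) model X_t = c + sum_i phi_i X_{t-i} + eps_t, the
one-step-ahead conditional mean is
  E[X_{t+1} | X_t, ...] = c + sum_i phi_i X_{t+1-i}.
Substitute known values:
  E[X_{t+1} | ...] = (0.823) * (-1)
                   = -0.8230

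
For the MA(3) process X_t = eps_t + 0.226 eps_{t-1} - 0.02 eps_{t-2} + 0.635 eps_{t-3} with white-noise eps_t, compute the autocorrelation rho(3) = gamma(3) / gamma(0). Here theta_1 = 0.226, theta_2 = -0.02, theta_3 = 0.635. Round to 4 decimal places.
\rho(3) = 0.4365

For an MA(q) process with theta_0 = 1, the autocovariance is
  gamma(k) = sigma^2 * sum_{i=0..q-k} theta_i * theta_{i+k},
and rho(k) = gamma(k) / gamma(0). Sigma^2 cancels.
  numerator   = (1)*(0.635) = 0.635.
  denominator = (1)^2 + (0.226)^2 + (-0.02)^2 + (0.635)^2 = 1.454701.
  rho(3) = 0.635 / 1.454701 = 0.4365.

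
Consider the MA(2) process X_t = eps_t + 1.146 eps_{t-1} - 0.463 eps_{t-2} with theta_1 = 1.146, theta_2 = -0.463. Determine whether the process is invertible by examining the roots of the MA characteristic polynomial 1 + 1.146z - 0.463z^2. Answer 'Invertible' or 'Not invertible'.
\text{Not invertible}

The MA(q) characteristic polynomial is P(z) = 1 + 1.146z - 0.463z^2.
Invertibility requires all roots to lie outside the unit circle, i.e. |z| > 1 for every root.
Set 1 + (1.146) z + (-0.463) z^2 = 0, i.e. a z^2 + b z + c = 0 with a = -0.463, b = 1.146, c = 1.
Discriminant D = b^2 - 4ac = (1.146)^2 - 4*(-0.463)*1 = 1.313316 - (-1.852) = 3.165316.
D >= 0, so the roots are real: z = (-b +/- sqrt(D)) / (2a) = (-1.146 +/- 1.779133) / (-0.926).
  z_1 = (-1.146 + 1.779133) / (-0.926) = -0.6837,   |z_1| = 0.6837.
  z_2 = (-1.146 - 1.779133) / (-0.926) = 3.1589,   |z_2| = 3.1589.
Moduli of all roots: 0.6837, 3.1589.
All moduli strictly greater than 1? No.
Verdict: Not invertible.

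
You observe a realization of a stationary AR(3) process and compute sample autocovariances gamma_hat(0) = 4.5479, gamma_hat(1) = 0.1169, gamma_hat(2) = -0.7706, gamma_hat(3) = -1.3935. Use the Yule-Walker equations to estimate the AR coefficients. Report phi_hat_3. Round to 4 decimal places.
\hat\phi_{3} = -0.3060

The Yule-Walker equations for an AR(p) process read, in matrix form,
  Gamma_p phi = r_p,   with   (Gamma_p)_{ij} = gamma(|i - j|),
                       (r_p)_i = gamma(i),   i,j = 1..p.
Substitute the sample gammas (Toeplitz matrix and right-hand side of size 3):
  Gamma_p = [[4.5479, 0.1169, -0.7706], [0.1169, 4.5479, 0.1169], [-0.7706, 0.1169, 4.5479]]
  r_p     = [0.1169, -0.7706, -1.3935]
Written out (R1..R3):
  (R1) 4.5479 phi_1 + 0.1169 phi_2 - 0.7706 phi_3 = 0.1169
  (R2) 0.1169 phi_1 + 4.5479 phi_2 + 0.1169 phi_3 = -0.7706
  (R3) -0.7706 phi_1 + 0.1169 phi_2 + 4.5479 phi_3 = -1.3935
Gaussian elimination:
  R2 <- R2 - (0.1169/4.5479) R1 = R2 - (0.025704) R1:  4.544895 phi_2 + 0.136708 phi_3 = -0.773605
  R3 <- R3 - (-0.7706/4.5479) R1 = R3 - (-0.169441) R1:  0.136708 phi_2 + 4.417329 phi_3 = -1.373692
  R3 <- R3 - (0.136708/4.544895) R2 = R3 - (0.030079) R2:  4.413217 phi_3 = -1.350423
Back-substitution:
  phi_hat_3 = -1.350423 / 4.413217 = -0.305995
  phi_hat_2 = (-0.773605 - (0.136708)(-0.305995)) / 4.544895 = -0.16101
  phi_hat_1 = (0.1169 - (0.1169)(-0.16101) - (-0.7706)(-0.305995)) / 4.5479 = -0.022005
So phi_hat = [-0.0220, -0.1610, -0.3060].
Therefore phi_hat_3 = -0.3060.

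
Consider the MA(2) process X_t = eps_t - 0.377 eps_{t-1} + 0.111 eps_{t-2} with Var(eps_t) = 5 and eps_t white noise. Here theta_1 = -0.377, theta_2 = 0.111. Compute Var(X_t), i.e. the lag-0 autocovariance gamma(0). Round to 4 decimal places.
\gamma(0) = 5.7723

For an MA(q) process X_t = eps_t + sum_i theta_i eps_{t-i} with
Var(eps_t) = sigma^2, the variance is
  gamma(0) = sigma^2 * (1 + sum_i theta_i^2).
  sum_i theta_i^2 = (-0.377)^2 + (0.111)^2 = 0.142129 + 0.012321 = 0.15445.
  gamma(0) = 5 * (1 + 0.15445) = 5 * 1.15445 = 5.77225, which rounds to 5.7723.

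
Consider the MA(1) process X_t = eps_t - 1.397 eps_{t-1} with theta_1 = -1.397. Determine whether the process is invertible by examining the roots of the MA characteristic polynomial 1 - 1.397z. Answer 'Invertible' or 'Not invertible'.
\text{Not invertible}

The MA(q) characteristic polynomial is P(z) = 1 - 1.397z.
Invertibility requires all roots to lie outside the unit circle, i.e. |z| > 1 for every root.
This is linear in z: 1 + (-1.397) z = 0  =>  z = -1/(-1.397) = 0.71582,  |z| = 0.71582.
Moduli of all roots: 0.7158.
All moduli strictly greater than 1? No.
Verdict: Not invertible.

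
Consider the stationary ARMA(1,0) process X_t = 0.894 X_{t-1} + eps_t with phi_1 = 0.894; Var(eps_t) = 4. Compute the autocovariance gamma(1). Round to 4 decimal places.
\gamma(1) = 17.8120

Multiply the model equation by X_{t-k} and take expectations. With theta_0 = psi_0 = 1 and psi_j the MA(infinity) weights, this gives
  gamma(k) - sum_i phi_i gamma(k-i) = c_k,
  c_k = sigma^2 * sum_{j=k..q} theta_j psi_{j-k}   (c_k = 0 for k > q),
using gamma(-m) = gamma(m).
Pure AR (q = 0): c_0 = sigma^2 = 4, c_k = 0 for k >= 1.
Equations for k = 0 and k = 1 (AR order 1):
  gamma(0) = phi_1 gamma(1) + c_0
  gamma(1) = phi_1 gamma(0) + c_1
Substituting the second into the first: gamma(0) (1 - phi_1^2) = c_0 + phi_1 c_1, so
  gamma(0) = c_0 / (1 - phi_1^2) = 4 / (1 - (0.894)^2) = 4 / 0.200764 = 19.923891.
  gamma(1) = phi_1 gamma(0) = (0.894)(19.923891) = 17.811958.
Therefore gamma(1) = 17.8120 (to 4 decimal places).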